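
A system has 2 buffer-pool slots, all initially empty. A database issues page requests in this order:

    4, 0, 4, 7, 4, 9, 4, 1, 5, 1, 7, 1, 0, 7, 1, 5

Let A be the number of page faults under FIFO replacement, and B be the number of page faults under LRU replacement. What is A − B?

2

Under FIFO: F F . F F F . F F . F F F F F F → 13 faults.
Under LRU: F F . F . F . F F . F . F F F F → 11 faults.
A − B = 13 − 11 = 2.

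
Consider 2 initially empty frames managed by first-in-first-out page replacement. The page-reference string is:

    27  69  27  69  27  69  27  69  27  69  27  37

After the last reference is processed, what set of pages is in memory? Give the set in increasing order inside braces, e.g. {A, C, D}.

27 -> fault, frames (27)
69 -> fault, frames (27 69)
27 -> hit
69 -> hit
27 -> hit
69 -> hit
27 -> hit
69 -> hit
27 -> hit
69 -> hit
27 -> hit
37 -> fault, evict 27, frames (69 37)

{37, 69}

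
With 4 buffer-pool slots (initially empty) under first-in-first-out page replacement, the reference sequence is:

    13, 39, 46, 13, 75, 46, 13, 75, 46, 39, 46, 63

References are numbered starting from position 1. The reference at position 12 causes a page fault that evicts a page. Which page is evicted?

13

pos 1: 13: miss, frames (13)
pos 2: 39: miss, frames (13 39)
pos 3: 46: miss, frames (13 39 46)
pos 4: 13: hit
pos 5: 75: miss, frames (13 39 46 75)
pos 6: 46: hit
pos 7: 13: hit
pos 8: 75: hit
pos 9: 46: hit
pos 10: 39: hit
pos 11: 46: hit
pos 12: 63: miss, evict 13, frames (39 46 75 63)
At position 12, page 13 is evicted.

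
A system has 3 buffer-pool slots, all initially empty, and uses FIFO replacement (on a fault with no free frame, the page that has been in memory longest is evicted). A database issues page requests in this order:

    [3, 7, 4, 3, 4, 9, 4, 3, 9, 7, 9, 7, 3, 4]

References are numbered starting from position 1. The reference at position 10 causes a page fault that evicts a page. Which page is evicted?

4

pos 1: 3: fault, frames (3)
pos 2: 7: fault, frames (3 7)
pos 3: 4: fault, frames (3 7 4)
pos 4: 3: hit
pos 5: 4: hit
pos 6: 9: fault, evict 3, frames (7 4 9)
pos 7: 4: hit
pos 8: 3: fault, evict 7, frames (4 9 3)
pos 9: 9: hit
pos 10: 7: fault, evict 4, frames (9 3 7)
At position 10, page 4 is evicted.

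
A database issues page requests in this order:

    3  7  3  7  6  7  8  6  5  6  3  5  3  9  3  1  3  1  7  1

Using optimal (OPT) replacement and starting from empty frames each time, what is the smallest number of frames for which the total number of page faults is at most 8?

f=1: 20 faults
f=2: 9 faults
f=3: 8 faults
f=4: 7 faults
f=5: 7 faults
f=6: 7 faults
f=7: 7 faults
Smallest f with faults ≤ 8 is 3.

3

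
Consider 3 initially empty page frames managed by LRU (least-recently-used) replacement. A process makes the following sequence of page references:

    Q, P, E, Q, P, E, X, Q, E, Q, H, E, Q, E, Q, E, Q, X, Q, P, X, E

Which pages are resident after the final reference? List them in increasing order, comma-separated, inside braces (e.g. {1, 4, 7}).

{E, P, X}

Q -> miss, frames {Q}
P -> miss, frames {Q,P}
E -> miss, frames {Q,P,E}
Q -> hit
P -> hit
E -> hit
X -> miss, evict Q, frames {P,E,X}
Q -> miss, evict P, frames {E,X,Q}
E -> hit
Q -> hit
H -> miss, evict X, frames {E,Q,H}
E -> hit
Q -> hit
E -> hit
Q -> hit
E -> hit
Q -> hit
X -> miss, evict H, frames {E,Q,X}
Q -> hit
P -> miss, evict E, frames {X,Q,P}
X -> hit
E -> miss, evict Q, frames {P,X,E}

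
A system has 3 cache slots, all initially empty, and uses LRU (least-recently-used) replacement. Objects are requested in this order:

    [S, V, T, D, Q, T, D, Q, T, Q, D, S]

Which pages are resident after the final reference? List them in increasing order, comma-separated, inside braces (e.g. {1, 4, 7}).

S: fault, frames (S)
V: fault, frames (S V)
T: fault, frames (S V T)
D: fault, evict S, frames (V T D)
Q: fault, evict V, frames (T D Q)
T: hit
D: hit
Q: hit
T: hit
Q: hit
D: hit
S: fault, evict T, frames (Q D S)

{D, Q, S}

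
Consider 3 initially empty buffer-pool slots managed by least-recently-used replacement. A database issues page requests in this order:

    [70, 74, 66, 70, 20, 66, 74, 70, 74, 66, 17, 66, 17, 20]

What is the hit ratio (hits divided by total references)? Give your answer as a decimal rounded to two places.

70 → fault, frames {70}
74 → fault, frames {70,74}
66 → fault, frames {70,74,66}
70 → hit
20 → fault, evict 74, frames {66,70,20}
66 → hit
74 → fault, evict 70, frames {20,66,74}
70 → fault, evict 20, frames {66,74,70}
74 → hit
66 → hit
17 → fault, evict 70, frames {74,66,17}
66 → hit
17 → hit
20 → fault, evict 74, frames {66,17,20}
Hits: 6 of 14 references → 6/14 = 0.4286.

0.43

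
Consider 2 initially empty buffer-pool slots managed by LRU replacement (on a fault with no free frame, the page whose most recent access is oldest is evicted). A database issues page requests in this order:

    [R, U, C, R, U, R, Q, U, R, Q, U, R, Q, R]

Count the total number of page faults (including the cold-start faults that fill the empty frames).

R → miss, frames (R)
U → miss, frames (R U)
C → miss, evict R, frames (U C)
R → miss, evict U, frames (C R)
U → miss, evict C, frames (R U)
R → hit
Q → miss, evict U, frames (R Q)
U → miss, evict R, frames (Q U)
R → miss, evict Q, frames (U R)
Q → miss, evict U, frames (R Q)
U → miss, evict R, frames (Q U)
R → miss, evict Q, frames (U R)
Q → miss, evict U, frames (R Q)
R → hit
Page faults: 12.

12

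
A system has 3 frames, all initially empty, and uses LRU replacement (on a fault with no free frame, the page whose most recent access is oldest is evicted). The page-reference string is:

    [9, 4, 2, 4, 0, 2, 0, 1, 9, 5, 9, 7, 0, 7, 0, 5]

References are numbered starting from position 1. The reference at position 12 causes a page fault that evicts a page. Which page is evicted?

pos 1: 9 -> miss, frames {9}
pos 2: 4 -> miss, frames {9,4}
pos 3: 2 -> miss, frames {9,4,2}
pos 4: 4 -> hit
pos 5: 0 -> miss, evict 9, frames {2,4,0}
pos 6: 2 -> hit
pos 7: 0 -> hit
pos 8: 1 -> miss, evict 4, frames {2,0,1}
pos 9: 9 -> miss, evict 2, frames {0,1,9}
pos 10: 5 -> miss, evict 0, frames {1,9,5}
pos 11: 9 -> hit
pos 12: 7 -> miss, evict 1, frames {5,9,7}
At position 12, page 1 is evicted.

1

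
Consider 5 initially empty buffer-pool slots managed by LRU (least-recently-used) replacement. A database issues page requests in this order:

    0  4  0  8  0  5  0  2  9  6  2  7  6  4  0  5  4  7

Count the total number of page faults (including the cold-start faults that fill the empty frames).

0: miss, frames {0}
4: miss, frames {0,4}
0: hit
8: miss, frames {4,0,8}
0: hit
5: miss, frames {4,8,0,5}
0: hit
2: miss, frames {4,8,5,0,2}
9: miss, evict 4, frames {8,5,0,2,9}
6: miss, evict 8, frames {5,0,2,9,6}
2: hit
7: miss, evict 5, frames {0,9,6,2,7}
6: hit
4: miss, evict 0, frames {9,2,7,6,4}
0: miss, evict 9, frames {2,7,6,4,0}
5: miss, evict 2, frames {7,6,4,0,5}
4: hit
7: hit
Page faults: 11.

11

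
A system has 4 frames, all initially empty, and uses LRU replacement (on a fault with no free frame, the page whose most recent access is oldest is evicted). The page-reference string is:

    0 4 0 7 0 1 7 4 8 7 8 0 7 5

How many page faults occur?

7

0 -> miss, frames {0}
4 -> miss, frames {0,4}
0 -> hit
7 -> miss, frames {4,0,7}
0 -> hit
1 -> miss, frames {4,7,0,1}
7 -> hit
4 -> hit
8 -> miss, evict 0, frames {1,7,4,8}
7 -> hit
8 -> hit
0 -> miss, evict 1, frames {4,7,8,0}
7 -> hit
5 -> miss, evict 4, frames {8,0,7,5}
Page faults: 7.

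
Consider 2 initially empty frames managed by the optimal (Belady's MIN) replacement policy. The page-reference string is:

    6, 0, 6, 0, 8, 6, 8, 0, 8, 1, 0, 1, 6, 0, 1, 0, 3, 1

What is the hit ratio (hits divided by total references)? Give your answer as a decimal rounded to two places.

0.56

6 -> fault, frames [6]
0 -> fault, frames [6, 0]
6 -> hit
0 -> hit
8 -> fault, evict 0, frames [6, 8]
6 -> hit
8 -> hit
0 -> fault, evict 6, frames [8, 0]
8 -> hit
1 -> fault, evict 8, frames [0, 1]
0 -> hit
1 -> hit
6 -> fault, evict 1, frames [0, 6]
0 -> hit
1 -> fault, evict 6, frames [0, 1]
0 -> hit
3 -> fault, evict 0, frames [1, 3]
1 -> hit
Hits: 10 of 18 references → 10/18 = 0.5556.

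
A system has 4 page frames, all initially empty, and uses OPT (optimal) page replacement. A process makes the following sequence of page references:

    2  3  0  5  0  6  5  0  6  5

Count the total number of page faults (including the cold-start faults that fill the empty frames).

2 → miss, frames [2]
3 → miss, frames [2, 3]
0 → miss, frames [2, 3, 0]
5 → miss, frames [2, 3, 0, 5]
0 → hit
6 → miss, evict 3, frames [2, 0, 5, 6]
5 → hit
0 → hit
6 → hit
5 → hit
Page faults: 5.

5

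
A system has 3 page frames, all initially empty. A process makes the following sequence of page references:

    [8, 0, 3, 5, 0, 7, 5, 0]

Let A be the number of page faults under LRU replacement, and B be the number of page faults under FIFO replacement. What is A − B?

Under LRU: F F F F . F . . → 5 faults.
Under FIFO: F F F F . F . F → 6 faults.
A − B = 5 − 6 = -1.

-1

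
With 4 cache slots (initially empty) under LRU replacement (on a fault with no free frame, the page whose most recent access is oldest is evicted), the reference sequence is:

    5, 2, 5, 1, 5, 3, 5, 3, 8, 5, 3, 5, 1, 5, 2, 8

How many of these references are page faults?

7

5 -> miss, frames [5]
2 -> miss, frames [5, 2]
5 -> hit
1 -> miss, frames [2, 5, 1]
5 -> hit
3 -> miss, frames [2, 1, 5, 3]
5 -> hit
3 -> hit
8 -> miss, evict 2, frames [1, 5, 3, 8]
5 -> hit
3 -> hit
5 -> hit
1 -> hit
5 -> hit
2 -> miss, evict 8, frames [3, 1, 5, 2]
8 -> miss, evict 3, frames [1, 5, 2, 8]
Page faults: 7.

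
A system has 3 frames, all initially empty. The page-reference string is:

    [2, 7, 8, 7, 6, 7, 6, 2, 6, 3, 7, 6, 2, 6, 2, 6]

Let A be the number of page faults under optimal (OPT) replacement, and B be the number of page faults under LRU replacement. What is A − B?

-2

Under OPT: F F F . F . . . . F . . F . . . → 6 faults.
Under LRU: F F F . F . . F . F F . F . . . → 8 faults.
A − B = 6 − 8 = -2.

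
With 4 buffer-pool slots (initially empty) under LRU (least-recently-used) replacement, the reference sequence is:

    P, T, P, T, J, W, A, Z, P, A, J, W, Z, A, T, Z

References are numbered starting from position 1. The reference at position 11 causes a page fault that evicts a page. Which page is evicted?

pos 1: P: fault, frames (P)
pos 2: T: fault, frames (P T)
pos 3: P: hit
pos 4: T: hit
pos 5: J: fault, frames (P T J)
pos 6: W: fault, frames (P T J W)
pos 7: A: fault, evict P, frames (T J W A)
pos 8: Z: fault, evict T, frames (J W A Z)
pos 9: P: fault, evict J, frames (W A Z P)
pos 10: A: hit
pos 11: J: fault, evict W, frames (Z P A J)
At position 11, page W is evicted.

W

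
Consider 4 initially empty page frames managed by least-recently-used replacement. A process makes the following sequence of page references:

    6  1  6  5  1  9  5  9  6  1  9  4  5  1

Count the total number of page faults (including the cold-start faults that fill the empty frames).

6

6: miss, frames [6]
1: miss, frames [6, 1]
6: hit
5: miss, frames [1, 6, 5]
1: hit
9: miss, frames [6, 5, 1, 9]
5: hit
9: hit
6: hit
1: hit
9: hit
4: miss, evict 5, frames [6, 1, 9, 4]
5: miss, evict 6, frames [1, 9, 4, 5]
1: hit
Page faults: 6.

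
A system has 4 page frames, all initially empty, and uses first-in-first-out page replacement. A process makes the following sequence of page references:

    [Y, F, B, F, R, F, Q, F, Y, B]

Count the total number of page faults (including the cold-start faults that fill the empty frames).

Y → miss, frames (Y)
F → miss, frames (Y F)
B → miss, frames (Y F B)
F → hit
R → miss, frames (Y F B R)
F → hit
Q → miss, evict Y, frames (F B R Q)
F → hit
Y → miss, evict F, frames (B R Q Y)
B → hit
Page faults: 6.

6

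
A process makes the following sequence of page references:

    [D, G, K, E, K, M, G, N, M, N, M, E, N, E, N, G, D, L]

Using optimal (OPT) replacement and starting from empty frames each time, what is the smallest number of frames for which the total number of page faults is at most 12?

f=1: 18 faults
f=2: 11 faults
f=3: 9 faults
f=4: 8 faults
f=5: 7 faults
f=6: 7 faults
f=7: 7 faults
Smallest f with faults ≤ 12 is 2.

2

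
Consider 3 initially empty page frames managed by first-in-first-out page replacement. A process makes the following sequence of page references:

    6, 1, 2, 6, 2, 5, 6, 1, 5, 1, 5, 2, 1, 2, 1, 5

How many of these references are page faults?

6: fault, frames {6}
1: fault, frames {6,1}
2: fault, frames {6,1,2}
6: hit
2: hit
5: fault, evict 6, frames {1,2,5}
6: fault, evict 1, frames {2,5,6}
1: fault, evict 2, frames {5,6,1}
5: hit
1: hit
5: hit
2: fault, evict 5, frames {6,1,2}
1: hit
2: hit
1: hit
5: fault, evict 6, frames {1,2,5}
Page faults: 8.

8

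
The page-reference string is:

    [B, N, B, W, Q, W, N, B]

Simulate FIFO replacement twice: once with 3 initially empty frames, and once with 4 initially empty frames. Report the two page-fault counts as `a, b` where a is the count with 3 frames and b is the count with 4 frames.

5, 4

3 frames: F F . F F . . F → 5 faults.
4 frames: F F . F F . . . → 4 faults.
4 < 5: adding a frame reduced faults, as is typical.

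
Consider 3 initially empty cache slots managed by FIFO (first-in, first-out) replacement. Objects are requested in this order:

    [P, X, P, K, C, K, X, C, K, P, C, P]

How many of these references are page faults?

P -> fault, frames (P)
X -> fault, frames (P X)
P -> hit
K -> fault, frames (P X K)
C -> fault, evict P, frames (X K C)
K -> hit
X -> hit
C -> hit
K -> hit
P -> fault, evict X, frames (K C P)
C -> hit
P -> hit
Page faults: 5.

5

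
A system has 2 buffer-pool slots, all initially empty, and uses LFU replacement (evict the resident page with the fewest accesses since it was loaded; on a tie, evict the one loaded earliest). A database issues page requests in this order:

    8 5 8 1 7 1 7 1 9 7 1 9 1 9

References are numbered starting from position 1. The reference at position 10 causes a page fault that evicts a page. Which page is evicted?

9

pos 1: 8 -> fault, frames {8}
pos 2: 5 -> fault, frames {8,5}
pos 3: 8 -> hit
pos 4: 1 -> fault, evict 5, frames {8,1}
pos 5: 7 -> fault, evict 1, frames {8,7}
pos 6: 1 -> fault, evict 7, frames {8,1}
pos 7: 7 -> fault, evict 1, frames {8,7}
pos 8: 1 -> fault, evict 7, frames {8,1}
pos 9: 9 -> fault, evict 1, frames {8,9}
pos 10: 7 -> fault, evict 9, frames {8,7}
At position 10, page 9 is evicted.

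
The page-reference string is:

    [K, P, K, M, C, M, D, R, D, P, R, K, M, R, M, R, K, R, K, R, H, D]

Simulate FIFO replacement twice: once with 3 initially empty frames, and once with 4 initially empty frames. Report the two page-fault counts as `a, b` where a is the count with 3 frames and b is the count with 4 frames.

3 frames: F F . F F . F F . F . F F F . . . . . . F F → 12 faults.
4 frames: F F . F F . F F . F . F F . . . . . . . F F → 11 faults.
11 < 12: adding a frame reduced faults, as is typical.

12, 11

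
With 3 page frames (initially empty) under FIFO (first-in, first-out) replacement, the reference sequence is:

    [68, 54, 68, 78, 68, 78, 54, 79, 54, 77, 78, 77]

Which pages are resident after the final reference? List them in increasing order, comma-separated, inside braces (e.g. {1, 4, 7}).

{77, 78, 79}

68 -> fault, frames (68)
54 -> fault, frames (68 54)
68 -> hit
78 -> fault, frames (68 54 78)
68 -> hit
78 -> hit
54 -> hit
79 -> fault, evict 68, frames (54 78 79)
54 -> hit
77 -> fault, evict 54, frames (78 79 77)
78 -> hit
77 -> hit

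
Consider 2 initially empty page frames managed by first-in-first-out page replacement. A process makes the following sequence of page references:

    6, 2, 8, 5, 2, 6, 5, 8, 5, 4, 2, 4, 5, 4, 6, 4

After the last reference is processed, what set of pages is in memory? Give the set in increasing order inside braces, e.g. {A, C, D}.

{4, 6}

6 -> miss, frames {6}
2 -> miss, frames {6,2}
8 -> miss, evict 6, frames {2,8}
5 -> miss, evict 2, frames {8,5}
2 -> miss, evict 8, frames {5,2}
6 -> miss, evict 5, frames {2,6}
5 -> miss, evict 2, frames {6,5}
8 -> miss, evict 6, frames {5,8}
5 -> hit
4 -> miss, evict 5, frames {8,4}
2 -> miss, evict 8, frames {4,2}
4 -> hit
5 -> miss, evict 4, frames {2,5}
4 -> miss, evict 2, frames {5,4}
6 -> miss, evict 5, frames {4,6}
4 -> hit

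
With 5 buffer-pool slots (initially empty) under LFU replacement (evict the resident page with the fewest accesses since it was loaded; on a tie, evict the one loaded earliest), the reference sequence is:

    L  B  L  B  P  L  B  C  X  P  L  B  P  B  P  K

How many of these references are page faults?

6

L → miss, frames (L)
B → miss, frames (L B)
L → hit
B → hit
P → miss, frames (L B P)
L → hit
B → hit
C → miss, frames (L B P C)
X → miss, frames (L B P C X)
P → hit
L → hit
B → hit
P → hit
B → hit
P → hit
K → miss, evict C, frames (L B P X K)
Page faults: 6.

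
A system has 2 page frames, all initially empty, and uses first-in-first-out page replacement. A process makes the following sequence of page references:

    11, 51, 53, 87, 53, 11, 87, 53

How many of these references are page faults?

11 → miss, frames (11)
51 → miss, frames (11 51)
53 → miss, evict 11, frames (51 53)
87 → miss, evict 51, frames (53 87)
53 → hit
11 → miss, evict 53, frames (87 11)
87 → hit
53 → miss, evict 87, frames (11 53)
Page faults: 6.

6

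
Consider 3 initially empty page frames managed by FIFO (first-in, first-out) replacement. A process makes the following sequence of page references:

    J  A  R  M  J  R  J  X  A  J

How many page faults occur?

J -> miss, frames {J}
A -> miss, frames {J,A}
R -> miss, frames {J,A,R}
M -> miss, evict J, frames {A,R,M}
J -> miss, evict A, frames {R,M,J}
R -> hit
J -> hit
X -> miss, evict R, frames {M,J,X}
A -> miss, evict M, frames {J,X,A}
J -> hit
Page faults: 7.

7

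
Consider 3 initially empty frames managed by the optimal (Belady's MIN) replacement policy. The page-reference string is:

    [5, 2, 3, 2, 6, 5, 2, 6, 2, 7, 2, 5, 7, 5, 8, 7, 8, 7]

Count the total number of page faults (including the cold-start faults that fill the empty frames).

5 → miss, frames (5)
2 → miss, frames (5 2)
3 → miss, frames (5 2 3)
2 → hit
6 → miss, evict 3, frames (5 2 6)
5 → hit
2 → hit
6 → hit
2 → hit
7 → miss, evict 6, frames (5 2 7)
2 → hit
5 → hit
7 → hit
5 → hit
8 → miss, evict 2, frames (5 7 8)
7 → hit
8 → hit
7 → hit
Page faults: 6.

6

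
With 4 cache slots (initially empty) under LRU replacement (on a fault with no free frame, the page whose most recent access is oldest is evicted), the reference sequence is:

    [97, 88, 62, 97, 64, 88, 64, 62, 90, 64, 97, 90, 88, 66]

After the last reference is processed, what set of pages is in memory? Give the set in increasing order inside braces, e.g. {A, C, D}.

{66, 88, 90, 97}

97: fault, frames {97}
88: fault, frames {97,88}
62: fault, frames {97,88,62}
97: hit
64: fault, frames {88,62,97,64}
88: hit
64: hit
62: hit
90: fault, evict 97, frames {88,64,62,90}
64: hit
97: fault, evict 88, frames {62,90,64,97}
90: hit
88: fault, evict 62, frames {64,97,90,88}
66: fault, evict 64, frames {97,90,88,66}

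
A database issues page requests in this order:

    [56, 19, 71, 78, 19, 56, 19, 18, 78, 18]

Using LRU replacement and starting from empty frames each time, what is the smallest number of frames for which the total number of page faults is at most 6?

f=1: 10 faults
f=2: 8 faults
f=3: 7 faults
f=4: 5 faults
f=5: 5 faults
Smallest f with faults ≤ 6 is 4.

4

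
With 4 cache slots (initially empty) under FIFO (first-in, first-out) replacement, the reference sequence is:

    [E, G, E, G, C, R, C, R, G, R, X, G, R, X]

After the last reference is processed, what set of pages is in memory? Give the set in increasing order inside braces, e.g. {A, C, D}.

{C, G, R, X}

E -> miss, frames [E]
G -> miss, frames [E, G]
E -> hit
G -> hit
C -> miss, frames [E, G, C]
R -> miss, frames [E, G, C, R]
C -> hit
R -> hit
G -> hit
R -> hit
X -> miss, evict E, frames [G, C, R, X]
G -> hit
R -> hit
X -> hit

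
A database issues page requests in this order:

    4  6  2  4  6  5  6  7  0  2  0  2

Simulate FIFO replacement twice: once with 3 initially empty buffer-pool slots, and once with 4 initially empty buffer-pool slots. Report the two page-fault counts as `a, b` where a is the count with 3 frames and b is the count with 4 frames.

3 frames: F F F . . F . F F F . . → 7 faults.
4 frames: F F F . . F . F F . . . → 6 faults.
6 < 7: adding a frame reduced faults, as is typical.

7, 6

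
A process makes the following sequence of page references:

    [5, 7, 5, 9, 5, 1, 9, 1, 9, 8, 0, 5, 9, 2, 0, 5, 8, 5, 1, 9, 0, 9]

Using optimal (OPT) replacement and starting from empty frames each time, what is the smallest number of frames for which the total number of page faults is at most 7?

6

f=1: 22 faults
f=2: 13 faults
f=3: 10 faults
f=4: 9 faults
f=5: 8 faults
f=6: 7 faults
f=7: 7 faults
Smallest f with faults ≤ 7 is 6.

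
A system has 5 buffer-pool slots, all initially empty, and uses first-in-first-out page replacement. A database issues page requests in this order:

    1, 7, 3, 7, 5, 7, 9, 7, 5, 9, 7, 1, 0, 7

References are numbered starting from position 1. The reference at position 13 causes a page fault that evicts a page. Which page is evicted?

pos 1: 1: miss, frames {1}
pos 2: 7: miss, frames {1,7}
pos 3: 3: miss, frames {1,7,3}
pos 4: 7: hit
pos 5: 5: miss, frames {1,7,3,5}
pos 6: 7: hit
pos 7: 9: miss, frames {1,7,3,5,9}
pos 8: 7: hit
pos 9: 5: hit
pos 10: 9: hit
pos 11: 7: hit
pos 12: 1: hit
pos 13: 0: miss, evict 1, frames {7,3,5,9,0}
At position 13, page 1 is evicted.

1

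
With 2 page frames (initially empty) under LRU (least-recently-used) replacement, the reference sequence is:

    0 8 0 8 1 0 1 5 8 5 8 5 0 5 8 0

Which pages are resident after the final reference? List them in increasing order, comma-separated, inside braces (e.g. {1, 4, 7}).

0 -> fault, frames [0]
8 -> fault, frames [0, 8]
0 -> hit
8 -> hit
1 -> fault, evict 0, frames [8, 1]
0 -> fault, evict 8, frames [1, 0]
1 -> hit
5 -> fault, evict 0, frames [1, 5]
8 -> fault, evict 1, frames [5, 8]
5 -> hit
8 -> hit
5 -> hit
0 -> fault, evict 8, frames [5, 0]
5 -> hit
8 -> fault, evict 0, frames [5, 8]
0 -> fault, evict 5, frames [8, 0]

{0, 8}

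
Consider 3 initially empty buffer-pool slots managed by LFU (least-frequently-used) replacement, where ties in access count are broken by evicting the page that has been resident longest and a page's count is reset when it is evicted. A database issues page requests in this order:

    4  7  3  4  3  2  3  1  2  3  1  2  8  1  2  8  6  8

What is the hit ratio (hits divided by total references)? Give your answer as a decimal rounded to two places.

0.22

4: fault, frames [4]
7: fault, frames [4, 7]
3: fault, frames [4, 7, 3]
4: hit
3: hit
2: fault, evict 7, frames [4, 3, 2]
3: hit
1: fault, evict 2, frames [4, 3, 1]
2: fault, evict 1, frames [4, 3, 2]
3: hit
1: fault, evict 2, frames [4, 3, 1]
2: fault, evict 1, frames [4, 3, 2]
8: fault, evict 2, frames [4, 3, 8]
1: fault, evict 8, frames [4, 3, 1]
2: fault, evict 1, frames [4, 3, 2]
8: fault, evict 2, frames [4, 3, 8]
6: fault, evict 8, frames [4, 3, 6]
8: fault, evict 6, frames [4, 3, 8]
Hits: 4 of 18 references → 4/18 = 0.2222.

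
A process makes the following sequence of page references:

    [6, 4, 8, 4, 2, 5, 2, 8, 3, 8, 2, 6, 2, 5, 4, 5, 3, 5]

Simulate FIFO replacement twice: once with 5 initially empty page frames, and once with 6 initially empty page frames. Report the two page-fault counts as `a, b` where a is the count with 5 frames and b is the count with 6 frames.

8, 6

5 frames: F F F . F F . . F . . F . . F . . . → 8 faults.
6 frames: F F F . F F . . F . . . . . . . . . → 6 faults.
6 < 8: adding a frame reduced faults, as is typical.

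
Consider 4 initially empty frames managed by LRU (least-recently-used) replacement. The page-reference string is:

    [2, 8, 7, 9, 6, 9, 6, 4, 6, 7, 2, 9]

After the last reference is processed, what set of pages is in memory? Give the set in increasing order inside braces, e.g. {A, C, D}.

2: fault, frames (2)
8: fault, frames (2 8)
7: fault, frames (2 8 7)
9: fault, frames (2 8 7 9)
6: fault, evict 2, frames (8 7 9 6)
9: hit
6: hit
4: fault, evict 8, frames (7 9 6 4)
6: hit
7: hit
2: fault, evict 9, frames (4 6 7 2)
9: fault, evict 4, frames (6 7 2 9)

{2, 6, 7, 9}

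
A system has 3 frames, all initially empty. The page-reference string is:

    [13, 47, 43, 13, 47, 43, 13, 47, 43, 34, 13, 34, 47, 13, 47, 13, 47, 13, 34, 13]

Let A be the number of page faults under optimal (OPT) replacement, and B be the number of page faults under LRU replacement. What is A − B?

Under OPT: F F F . . . . . . F . . . . . . . . . . → 4 faults.
Under LRU: F F F . . . . . . F F . F . . . . . . . → 6 faults.
A − B = 4 − 6 = -2.

-2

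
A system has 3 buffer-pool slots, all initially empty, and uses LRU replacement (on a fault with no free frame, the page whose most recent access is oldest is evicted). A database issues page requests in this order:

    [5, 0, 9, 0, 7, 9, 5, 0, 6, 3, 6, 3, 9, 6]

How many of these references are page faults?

9

5 -> fault, frames {5}
0 -> fault, frames {5,0}
9 -> fault, frames {5,0,9}
0 -> hit
7 -> fault, evict 5, frames {9,0,7}
9 -> hit
5 -> fault, evict 0, frames {7,9,5}
0 -> fault, evict 7, frames {9,5,0}
6 -> fault, evict 9, frames {5,0,6}
3 -> fault, evict 5, frames {0,6,3}
6 -> hit
3 -> hit
9 -> fault, evict 0, frames {6,3,9}
6 -> hit
Page faults: 9.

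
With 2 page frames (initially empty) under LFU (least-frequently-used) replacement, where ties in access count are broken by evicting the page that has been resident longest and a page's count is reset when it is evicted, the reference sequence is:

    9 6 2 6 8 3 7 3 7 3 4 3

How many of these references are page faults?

11

9 → fault, frames [9]
6 → fault, frames [9, 6]
2 → fault, evict 9, frames [6, 2]
6 → hit
8 → fault, evict 2, frames [6, 8]
3 → fault, evict 8, frames [6, 3]
7 → fault, evict 3, frames [6, 7]
3 → fault, evict 7, frames [6, 3]
7 → fault, evict 3, frames [6, 7]
3 → fault, evict 7, frames [6, 3]
4 → fault, evict 3, frames [6, 4]
3 → fault, evict 4, frames [6, 3]
Page faults: 11.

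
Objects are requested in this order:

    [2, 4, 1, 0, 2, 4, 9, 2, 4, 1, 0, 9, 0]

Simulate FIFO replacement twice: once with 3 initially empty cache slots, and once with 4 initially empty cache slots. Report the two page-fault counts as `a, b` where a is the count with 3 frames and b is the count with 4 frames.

9, 10

3 frames: F F F F F F F . . F F . . → 9 faults.
4 frames: F F F F . . F F F F F F . → 10 faults.
10 > 9: adding a frame increased faults — Belady's anomaly.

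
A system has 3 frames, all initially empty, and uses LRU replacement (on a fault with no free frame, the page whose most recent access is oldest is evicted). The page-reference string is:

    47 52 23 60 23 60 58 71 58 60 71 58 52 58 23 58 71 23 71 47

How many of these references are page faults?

47 → fault, frames [47]
52 → fault, frames [47, 52]
23 → fault, frames [47, 52, 23]
60 → fault, evict 47, frames [52, 23, 60]
23 → hit
60 → hit
58 → fault, evict 52, frames [23, 60, 58]
71 → fault, evict 23, frames [60, 58, 71]
58 → hit
60 → hit
71 → hit
58 → hit
52 → fault, evict 60, frames [71, 58, 52]
58 → hit
23 → fault, evict 71, frames [52, 58, 23]
58 → hit
71 → fault, evict 52, frames [23, 58, 71]
23 → hit
71 → hit
47 → fault, evict 58, frames [23, 71, 47]
Page faults: 10.

10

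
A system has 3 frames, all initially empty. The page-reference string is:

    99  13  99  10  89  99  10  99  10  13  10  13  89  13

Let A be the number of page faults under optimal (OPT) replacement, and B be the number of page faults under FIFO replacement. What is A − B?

Under OPT: F F . F F . . . . F . . . . → 5 faults.
Under FIFO: F F . F F F . . . F F . F . → 8 faults.
A − B = 5 − 8 = -3.

-3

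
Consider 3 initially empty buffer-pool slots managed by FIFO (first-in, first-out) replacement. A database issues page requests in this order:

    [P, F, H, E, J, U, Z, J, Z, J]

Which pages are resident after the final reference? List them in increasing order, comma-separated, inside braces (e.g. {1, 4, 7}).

{J, U, Z}

P -> miss, frames [P]
F -> miss, frames [P, F]
H -> miss, frames [P, F, H]
E -> miss, evict P, frames [F, H, E]
J -> miss, evict F, frames [H, E, J]
U -> miss, evict H, frames [E, J, U]
Z -> miss, evict E, frames [J, U, Z]
J -> hit
Z -> hit
J -> hit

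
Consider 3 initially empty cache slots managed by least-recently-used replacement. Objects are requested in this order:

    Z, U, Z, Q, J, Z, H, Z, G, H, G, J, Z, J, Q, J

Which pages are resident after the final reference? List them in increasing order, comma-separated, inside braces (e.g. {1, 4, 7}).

{J, Q, Z}

Z: miss, frames {Z}
U: miss, frames {Z,U}
Z: hit
Q: miss, frames {U,Z,Q}
J: miss, evict U, frames {Z,Q,J}
Z: hit
H: miss, evict Q, frames {J,Z,H}
Z: hit
G: miss, evict J, frames {H,Z,G}
H: hit
G: hit
J: miss, evict Z, frames {H,G,J}
Z: miss, evict H, frames {G,J,Z}
J: hit
Q: miss, evict G, frames {Z,J,Q}
J: hit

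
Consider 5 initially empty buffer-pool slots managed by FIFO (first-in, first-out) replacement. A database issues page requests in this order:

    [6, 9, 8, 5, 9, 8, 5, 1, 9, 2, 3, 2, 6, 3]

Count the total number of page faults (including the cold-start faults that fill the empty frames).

6 -> miss, frames {6}
9 -> miss, frames {6,9}
8 -> miss, frames {6,9,8}
5 -> miss, frames {6,9,8,5}
9 -> hit
8 -> hit
5 -> hit
1 -> miss, frames {6,9,8,5,1}
9 -> hit
2 -> miss, evict 6, frames {9,8,5,1,2}
3 -> miss, evict 9, frames {8,5,1,2,3}
2 -> hit
6 -> miss, evict 8, frames {5,1,2,3,6}
3 -> hit
Page faults: 8.

8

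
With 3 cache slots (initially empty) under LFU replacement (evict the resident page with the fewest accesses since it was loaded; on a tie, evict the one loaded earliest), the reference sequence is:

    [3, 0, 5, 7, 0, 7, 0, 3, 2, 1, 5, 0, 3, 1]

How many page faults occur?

3 → fault, frames [3]
0 → fault, frames [3, 0]
5 → fault, frames [3, 0, 5]
7 → fault, evict 3, frames [0, 5, 7]
0 → hit
7 → hit
0 → hit
3 → fault, evict 5, frames [0, 7, 3]
2 → fault, evict 3, frames [0, 7, 2]
1 → fault, evict 2, frames [0, 7, 1]
5 → fault, evict 1, frames [0, 7, 5]
0 → hit
3 → fault, evict 5, frames [0, 7, 3]
1 → fault, evict 3, frames [0, 7, 1]
Page faults: 10.

10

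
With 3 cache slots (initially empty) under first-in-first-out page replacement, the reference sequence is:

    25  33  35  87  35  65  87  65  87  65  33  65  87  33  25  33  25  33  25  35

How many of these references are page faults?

25 -> fault, frames (25)
33 -> fault, frames (25 33)
35 -> fault, frames (25 33 35)
87 -> fault, evict 25, frames (33 35 87)
35 -> hit
65 -> fault, evict 33, frames (35 87 65)
87 -> hit
65 -> hit
87 -> hit
65 -> hit
33 -> fault, evict 35, frames (87 65 33)
65 -> hit
87 -> hit
33 -> hit
25 -> fault, evict 87, frames (65 33 25)
33 -> hit
25 -> hit
33 -> hit
25 -> hit
35 -> fault, evict 65, frames (33 25 35)
Page faults: 8.

8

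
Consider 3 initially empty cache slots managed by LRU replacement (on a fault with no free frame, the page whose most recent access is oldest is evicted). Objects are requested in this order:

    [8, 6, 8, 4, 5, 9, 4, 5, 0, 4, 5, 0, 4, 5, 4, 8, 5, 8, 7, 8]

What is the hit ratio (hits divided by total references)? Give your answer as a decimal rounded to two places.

0.60

8 → fault, frames [8]
6 → fault, frames [8, 6]
8 → hit
4 → fault, frames [6, 8, 4]
5 → fault, evict 6, frames [8, 4, 5]
9 → fault, evict 8, frames [4, 5, 9]
4 → hit
5 → hit
0 → fault, evict 9, frames [4, 5, 0]
4 → hit
5 → hit
0 → hit
4 → hit
5 → hit
4 → hit
8 → fault, evict 0, frames [5, 4, 8]
5 → hit
8 → hit
7 → fault, evict 4, frames [5, 8, 7]
8 → hit
Hits: 12 of 20 references → 12/20 = 0.6000.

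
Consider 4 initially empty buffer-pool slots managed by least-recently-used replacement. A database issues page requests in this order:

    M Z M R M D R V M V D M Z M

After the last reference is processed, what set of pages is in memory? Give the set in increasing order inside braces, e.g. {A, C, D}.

M: fault, frames (M)
Z: fault, frames (M Z)
M: hit
R: fault, frames (Z M R)
M: hit
D: fault, frames (Z R M D)
R: hit
V: fault, evict Z, frames (M D R V)
M: hit
V: hit
D: hit
M: hit
Z: fault, evict R, frames (V D M Z)
M: hit

{D, M, V, Z}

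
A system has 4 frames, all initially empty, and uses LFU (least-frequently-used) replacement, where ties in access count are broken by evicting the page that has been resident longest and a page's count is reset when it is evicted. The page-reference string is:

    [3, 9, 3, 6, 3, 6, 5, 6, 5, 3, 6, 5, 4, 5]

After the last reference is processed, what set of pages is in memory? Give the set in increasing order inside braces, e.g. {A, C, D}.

3: fault, frames (3)
9: fault, frames (3 9)
3: hit
6: fault, frames (3 9 6)
3: hit
6: hit
5: fault, frames (3 9 6 5)
6: hit
5: hit
3: hit
6: hit
5: hit
4: fault, evict 9, frames (3 6 5 4)
5: hit

{3, 4, 5, 6}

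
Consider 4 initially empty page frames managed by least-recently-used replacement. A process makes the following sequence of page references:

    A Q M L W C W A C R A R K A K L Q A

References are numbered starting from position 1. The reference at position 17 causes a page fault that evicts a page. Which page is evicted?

R

pos 1: A -> miss, frames (A)
pos 2: Q -> miss, frames (A Q)
pos 3: M -> miss, frames (A Q M)
pos 4: L -> miss, frames (A Q M L)
pos 5: W -> miss, evict A, frames (Q M L W)
pos 6: C -> miss, evict Q, frames (M L W C)
pos 7: W -> hit
pos 8: A -> miss, evict M, frames (L C W A)
pos 9: C -> hit
pos 10: R -> miss, evict L, frames (W A C R)
pos 11: A -> hit
pos 12: R -> hit
pos 13: K -> miss, evict W, frames (C A R K)
pos 14: A -> hit
pos 15: K -> hit
pos 16: L -> miss, evict C, frames (R A K L)
pos 17: Q -> miss, evict R, frames (A K L Q)
At position 17, page R is evicted.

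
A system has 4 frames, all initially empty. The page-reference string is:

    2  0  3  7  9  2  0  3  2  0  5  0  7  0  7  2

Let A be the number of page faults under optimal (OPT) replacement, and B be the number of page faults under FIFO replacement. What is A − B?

Under OPT: F F F F F . . . . . F . F . . . → 7 faults.
Under FIFO: F F F F F F F F . . F . F . . F → 11 faults.
A − B = 7 − 11 = -4.

-4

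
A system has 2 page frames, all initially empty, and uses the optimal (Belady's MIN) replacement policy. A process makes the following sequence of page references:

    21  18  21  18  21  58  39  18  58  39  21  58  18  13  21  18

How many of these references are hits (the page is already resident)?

7

21 → miss, frames [21]
18 → miss, frames [21, 18]
21 → hit
18 → hit
21 → hit
58 → miss, evict 21, frames [18, 58]
39 → miss, evict 58, frames [18, 39]
18 → hit
58 → miss, evict 18, frames [39, 58]
39 → hit
21 → miss, evict 39, frames [58, 21]
58 → hit
18 → miss, evict 58, frames [21, 18]
13 → miss, evict 18, frames [21, 13]
21 → hit
18 → miss, evict 13, frames [21, 18]
Hits: 7.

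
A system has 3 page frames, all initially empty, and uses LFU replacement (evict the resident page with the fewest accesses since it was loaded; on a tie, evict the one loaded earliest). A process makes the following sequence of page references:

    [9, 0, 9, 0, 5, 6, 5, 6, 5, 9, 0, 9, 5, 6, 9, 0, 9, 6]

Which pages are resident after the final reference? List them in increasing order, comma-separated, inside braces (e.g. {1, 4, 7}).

{0, 6, 9}

9: miss, frames (9)
0: miss, frames (9 0)
9: hit
0: hit
5: miss, frames (9 0 5)
6: miss, evict 5, frames (9 0 6)
5: miss, evict 6, frames (9 0 5)
6: miss, evict 5, frames (9 0 6)
5: miss, evict 6, frames (9 0 5)
9: hit
0: hit
9: hit
5: hit
6: miss, evict 5, frames (9 0 6)
9: hit
0: hit
9: hit
6: hit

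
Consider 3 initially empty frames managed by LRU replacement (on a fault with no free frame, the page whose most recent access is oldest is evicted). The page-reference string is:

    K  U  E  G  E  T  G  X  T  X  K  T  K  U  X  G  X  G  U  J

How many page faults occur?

11

K -> miss, frames [K]
U -> miss, frames [K, U]
E -> miss, frames [K, U, E]
G -> miss, evict K, frames [U, E, G]
E -> hit
T -> miss, evict U, frames [G, E, T]
G -> hit
X -> miss, evict E, frames [T, G, X]
T -> hit
X -> hit
K -> miss, evict G, frames [T, X, K]
T -> hit
K -> hit
U -> miss, evict X, frames [T, K, U]
X -> miss, evict T, frames [K, U, X]
G -> miss, evict K, frames [U, X, G]
X -> hit
G -> hit
U -> hit
J -> miss, evict X, frames [G, U, J]
Page faults: 11.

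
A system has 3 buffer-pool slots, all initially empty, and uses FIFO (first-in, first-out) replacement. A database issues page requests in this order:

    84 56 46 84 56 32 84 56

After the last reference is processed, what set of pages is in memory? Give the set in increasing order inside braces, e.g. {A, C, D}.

{32, 56, 84}

84 -> fault, frames [84]
56 -> fault, frames [84, 56]
46 -> fault, frames [84, 56, 46]
84 -> hit
56 -> hit
32 -> fault, evict 84, frames [56, 46, 32]
84 -> fault, evict 56, frames [46, 32, 84]
56 -> fault, evict 46, frames [32, 84, 56]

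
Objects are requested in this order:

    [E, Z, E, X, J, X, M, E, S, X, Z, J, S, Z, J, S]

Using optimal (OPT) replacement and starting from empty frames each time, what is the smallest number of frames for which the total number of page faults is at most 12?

f=1: 16 faults
f=2: 11 faults
f=3: 8 faults
f=4: 7 faults
f=5: 6 faults
f=6: 6 faults
Smallest f with faults ≤ 12 is 2.

2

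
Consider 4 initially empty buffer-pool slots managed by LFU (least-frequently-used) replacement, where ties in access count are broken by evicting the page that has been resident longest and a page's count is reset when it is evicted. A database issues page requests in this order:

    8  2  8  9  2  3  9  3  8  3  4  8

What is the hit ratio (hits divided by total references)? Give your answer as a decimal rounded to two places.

8 → fault, frames (8)
2 → fault, frames (8 2)
8 → hit
9 → fault, frames (8 2 9)
2 → hit
3 → fault, frames (8 2 9 3)
9 → hit
3 → hit
8 → hit
3 → hit
4 → fault, evict 2, frames (8 9 3 4)
8 → hit
Hits: 7 of 12 references → 7/12 = 0.5833.

0.58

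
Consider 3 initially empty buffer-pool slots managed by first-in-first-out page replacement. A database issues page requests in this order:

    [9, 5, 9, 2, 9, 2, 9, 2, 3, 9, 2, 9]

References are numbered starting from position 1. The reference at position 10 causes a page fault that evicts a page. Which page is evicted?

5

pos 1: 9 -> miss, frames (9)
pos 2: 5 -> miss, frames (9 5)
pos 3: 9 -> hit
pos 4: 2 -> miss, frames (9 5 2)
pos 5: 9 -> hit
pos 6: 2 -> hit
pos 7: 9 -> hit
pos 8: 2 -> hit
pos 9: 3 -> miss, evict 9, frames (5 2 3)
pos 10: 9 -> miss, evict 5, frames (2 3 9)
At position 10, page 5 is evicted.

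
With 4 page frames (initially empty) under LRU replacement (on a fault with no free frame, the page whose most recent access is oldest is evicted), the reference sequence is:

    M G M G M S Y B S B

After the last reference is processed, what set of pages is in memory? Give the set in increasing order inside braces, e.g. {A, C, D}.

M: fault, frames [M]
G: fault, frames [M, G]
M: hit
G: hit
M: hit
S: fault, frames [G, M, S]
Y: fault, frames [G, M, S, Y]
B: fault, evict G, frames [M, S, Y, B]
S: hit
B: hit

{B, M, S, Y}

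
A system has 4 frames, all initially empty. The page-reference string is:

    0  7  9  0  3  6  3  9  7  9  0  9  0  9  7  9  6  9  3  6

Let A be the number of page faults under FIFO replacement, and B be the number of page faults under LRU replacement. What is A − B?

1

Under FIFO: F F F . F F . . . . F . . . F F . . F F → 10 faults.
Under LRU: F F F . F F . . F . F . . . . . F . F . → 9 faults.
A − B = 10 − 9 = 1.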